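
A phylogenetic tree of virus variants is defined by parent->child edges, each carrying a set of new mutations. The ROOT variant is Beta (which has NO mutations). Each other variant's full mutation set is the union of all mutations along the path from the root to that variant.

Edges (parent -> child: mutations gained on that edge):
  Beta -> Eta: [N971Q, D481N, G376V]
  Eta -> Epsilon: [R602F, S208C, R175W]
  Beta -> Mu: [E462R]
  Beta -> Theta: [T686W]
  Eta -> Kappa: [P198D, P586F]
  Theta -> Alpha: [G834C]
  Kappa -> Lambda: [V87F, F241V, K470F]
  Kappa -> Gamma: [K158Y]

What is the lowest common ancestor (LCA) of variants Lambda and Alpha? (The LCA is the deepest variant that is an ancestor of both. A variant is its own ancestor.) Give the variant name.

Path from root to Lambda: Beta -> Eta -> Kappa -> Lambda
  ancestors of Lambda: {Beta, Eta, Kappa, Lambda}
Path from root to Alpha: Beta -> Theta -> Alpha
  ancestors of Alpha: {Beta, Theta, Alpha}
Common ancestors: {Beta}
Walk up from Alpha: Alpha (not in ancestors of Lambda), Theta (not in ancestors of Lambda), Beta (in ancestors of Lambda)
Deepest common ancestor (LCA) = Beta

Answer: Beta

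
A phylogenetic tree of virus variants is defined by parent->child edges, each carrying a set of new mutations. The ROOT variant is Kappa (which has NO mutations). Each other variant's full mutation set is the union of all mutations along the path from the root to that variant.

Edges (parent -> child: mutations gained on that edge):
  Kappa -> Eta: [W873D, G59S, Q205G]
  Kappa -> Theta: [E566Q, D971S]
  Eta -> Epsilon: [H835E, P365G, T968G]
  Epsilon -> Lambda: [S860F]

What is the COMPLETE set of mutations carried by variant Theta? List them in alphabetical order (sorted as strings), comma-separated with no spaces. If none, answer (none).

At Kappa: gained [] -> total []
At Theta: gained ['E566Q', 'D971S'] -> total ['D971S', 'E566Q']

Answer: D971S,E566Q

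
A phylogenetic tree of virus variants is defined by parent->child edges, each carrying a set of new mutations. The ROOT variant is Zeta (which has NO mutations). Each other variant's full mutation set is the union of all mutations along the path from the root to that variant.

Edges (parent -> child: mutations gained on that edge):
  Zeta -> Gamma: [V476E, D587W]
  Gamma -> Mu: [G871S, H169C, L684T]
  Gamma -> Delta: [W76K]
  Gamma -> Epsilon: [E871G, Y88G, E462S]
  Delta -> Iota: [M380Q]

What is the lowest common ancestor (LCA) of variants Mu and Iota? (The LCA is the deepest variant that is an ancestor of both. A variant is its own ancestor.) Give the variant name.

Answer: Gamma

Derivation:
Path from root to Mu: Zeta -> Gamma -> Mu
  ancestors of Mu: {Zeta, Gamma, Mu}
Path from root to Iota: Zeta -> Gamma -> Delta -> Iota
  ancestors of Iota: {Zeta, Gamma, Delta, Iota}
Common ancestors: {Zeta, Gamma}
Walk up from Iota: Iota (not in ancestors of Mu), Delta (not in ancestors of Mu), Gamma (in ancestors of Mu), Zeta (in ancestors of Mu)
Deepest common ancestor (LCA) = Gamma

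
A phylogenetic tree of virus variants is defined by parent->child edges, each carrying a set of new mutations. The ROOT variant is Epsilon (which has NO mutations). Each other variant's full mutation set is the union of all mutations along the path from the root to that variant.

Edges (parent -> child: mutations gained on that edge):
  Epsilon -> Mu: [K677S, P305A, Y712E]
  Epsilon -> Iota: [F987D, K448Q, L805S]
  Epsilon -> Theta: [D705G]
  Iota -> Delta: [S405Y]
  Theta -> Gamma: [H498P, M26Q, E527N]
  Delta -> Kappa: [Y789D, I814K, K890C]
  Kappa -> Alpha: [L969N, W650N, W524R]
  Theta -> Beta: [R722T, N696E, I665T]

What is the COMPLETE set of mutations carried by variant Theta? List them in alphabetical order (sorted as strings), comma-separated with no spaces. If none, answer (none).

Answer: D705G

Derivation:
At Epsilon: gained [] -> total []
At Theta: gained ['D705G'] -> total ['D705G']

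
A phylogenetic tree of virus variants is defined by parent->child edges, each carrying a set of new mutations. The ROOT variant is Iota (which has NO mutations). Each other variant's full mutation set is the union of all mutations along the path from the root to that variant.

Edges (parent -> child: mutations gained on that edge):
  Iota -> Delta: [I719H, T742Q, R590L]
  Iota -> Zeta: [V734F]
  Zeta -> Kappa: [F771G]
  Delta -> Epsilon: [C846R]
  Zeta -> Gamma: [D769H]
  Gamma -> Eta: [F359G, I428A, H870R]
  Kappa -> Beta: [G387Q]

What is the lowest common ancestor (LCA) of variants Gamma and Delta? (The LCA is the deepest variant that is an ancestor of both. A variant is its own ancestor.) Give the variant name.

Path from root to Gamma: Iota -> Zeta -> Gamma
  ancestors of Gamma: {Iota, Zeta, Gamma}
Path from root to Delta: Iota -> Delta
  ancestors of Delta: {Iota, Delta}
Common ancestors: {Iota}
Walk up from Delta: Delta (not in ancestors of Gamma), Iota (in ancestors of Gamma)
Deepest common ancestor (LCA) = Iota

Answer: Iota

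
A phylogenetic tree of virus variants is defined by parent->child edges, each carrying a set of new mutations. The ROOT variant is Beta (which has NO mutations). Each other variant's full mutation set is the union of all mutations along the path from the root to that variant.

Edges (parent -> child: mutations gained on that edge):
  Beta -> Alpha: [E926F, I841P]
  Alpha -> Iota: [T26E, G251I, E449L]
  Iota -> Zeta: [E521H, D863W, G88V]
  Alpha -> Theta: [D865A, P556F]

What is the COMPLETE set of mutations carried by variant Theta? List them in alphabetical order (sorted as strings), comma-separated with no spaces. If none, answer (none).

Answer: D865A,E926F,I841P,P556F

Derivation:
At Beta: gained [] -> total []
At Alpha: gained ['E926F', 'I841P'] -> total ['E926F', 'I841P']
At Theta: gained ['D865A', 'P556F'] -> total ['D865A', 'E926F', 'I841P', 'P556F']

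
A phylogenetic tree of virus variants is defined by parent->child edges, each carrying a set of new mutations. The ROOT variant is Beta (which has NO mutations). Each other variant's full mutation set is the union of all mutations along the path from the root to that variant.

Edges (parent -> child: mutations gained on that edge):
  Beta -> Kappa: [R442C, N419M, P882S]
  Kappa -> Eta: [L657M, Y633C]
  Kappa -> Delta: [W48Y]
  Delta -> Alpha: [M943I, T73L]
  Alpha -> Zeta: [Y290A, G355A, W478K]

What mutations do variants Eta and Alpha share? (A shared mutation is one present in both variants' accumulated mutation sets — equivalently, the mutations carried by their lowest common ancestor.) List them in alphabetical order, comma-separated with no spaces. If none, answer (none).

Accumulating mutations along path to Eta:
  At Beta: gained [] -> total []
  At Kappa: gained ['R442C', 'N419M', 'P882S'] -> total ['N419M', 'P882S', 'R442C']
  At Eta: gained ['L657M', 'Y633C'] -> total ['L657M', 'N419M', 'P882S', 'R442C', 'Y633C']
Mutations(Eta) = ['L657M', 'N419M', 'P882S', 'R442C', 'Y633C']
Accumulating mutations along path to Alpha:
  At Beta: gained [] -> total []
  At Kappa: gained ['R442C', 'N419M', 'P882S'] -> total ['N419M', 'P882S', 'R442C']
  At Delta: gained ['W48Y'] -> total ['N419M', 'P882S', 'R442C', 'W48Y']
  At Alpha: gained ['M943I', 'T73L'] -> total ['M943I', 'N419M', 'P882S', 'R442C', 'T73L', 'W48Y']
Mutations(Alpha) = ['M943I', 'N419M', 'P882S', 'R442C', 'T73L', 'W48Y']
Intersection: ['L657M', 'N419M', 'P882S', 'R442C', 'Y633C'] ∩ ['M943I', 'N419M', 'P882S', 'R442C', 'T73L', 'W48Y'] = ['N419M', 'P882S', 'R442C']

Answer: N419M,P882S,R442C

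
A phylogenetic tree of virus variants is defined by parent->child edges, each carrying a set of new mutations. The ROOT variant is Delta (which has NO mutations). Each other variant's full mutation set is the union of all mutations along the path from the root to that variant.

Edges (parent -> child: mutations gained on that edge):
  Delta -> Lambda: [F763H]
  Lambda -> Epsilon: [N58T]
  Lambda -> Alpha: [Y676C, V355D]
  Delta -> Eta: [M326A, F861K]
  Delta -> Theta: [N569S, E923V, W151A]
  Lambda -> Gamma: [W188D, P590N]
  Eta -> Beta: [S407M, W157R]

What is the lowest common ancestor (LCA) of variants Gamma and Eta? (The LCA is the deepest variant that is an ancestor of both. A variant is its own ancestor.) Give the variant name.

Path from root to Gamma: Delta -> Lambda -> Gamma
  ancestors of Gamma: {Delta, Lambda, Gamma}
Path from root to Eta: Delta -> Eta
  ancestors of Eta: {Delta, Eta}
Common ancestors: {Delta}
Walk up from Eta: Eta (not in ancestors of Gamma), Delta (in ancestors of Gamma)
Deepest common ancestor (LCA) = Delta

Answer: Delta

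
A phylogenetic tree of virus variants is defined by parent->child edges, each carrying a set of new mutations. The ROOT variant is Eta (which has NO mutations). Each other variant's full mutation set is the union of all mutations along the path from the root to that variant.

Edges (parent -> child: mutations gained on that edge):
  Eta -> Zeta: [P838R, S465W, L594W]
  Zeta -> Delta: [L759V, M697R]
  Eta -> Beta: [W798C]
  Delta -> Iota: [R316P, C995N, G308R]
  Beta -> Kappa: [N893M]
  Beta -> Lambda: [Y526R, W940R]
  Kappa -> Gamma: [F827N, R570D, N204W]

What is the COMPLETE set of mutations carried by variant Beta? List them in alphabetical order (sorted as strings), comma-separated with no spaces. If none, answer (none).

Answer: W798C

Derivation:
At Eta: gained [] -> total []
At Beta: gained ['W798C'] -> total ['W798C']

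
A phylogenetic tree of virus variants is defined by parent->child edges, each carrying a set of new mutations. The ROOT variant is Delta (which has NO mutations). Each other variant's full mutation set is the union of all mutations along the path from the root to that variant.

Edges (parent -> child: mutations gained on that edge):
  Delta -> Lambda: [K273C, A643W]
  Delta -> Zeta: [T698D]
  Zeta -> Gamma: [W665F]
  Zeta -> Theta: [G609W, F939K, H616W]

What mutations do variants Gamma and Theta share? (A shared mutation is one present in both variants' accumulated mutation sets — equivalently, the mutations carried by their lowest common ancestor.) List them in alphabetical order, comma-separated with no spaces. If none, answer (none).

Answer: T698D

Derivation:
Accumulating mutations along path to Gamma:
  At Delta: gained [] -> total []
  At Zeta: gained ['T698D'] -> total ['T698D']
  At Gamma: gained ['W665F'] -> total ['T698D', 'W665F']
Mutations(Gamma) = ['T698D', 'W665F']
Accumulating mutations along path to Theta:
  At Delta: gained [] -> total []
  At Zeta: gained ['T698D'] -> total ['T698D']
  At Theta: gained ['G609W', 'F939K', 'H616W'] -> total ['F939K', 'G609W', 'H616W', 'T698D']
Mutations(Theta) = ['F939K', 'G609W', 'H616W', 'T698D']
Intersection: ['T698D', 'W665F'] ∩ ['F939K', 'G609W', 'H616W', 'T698D'] = ['T698D']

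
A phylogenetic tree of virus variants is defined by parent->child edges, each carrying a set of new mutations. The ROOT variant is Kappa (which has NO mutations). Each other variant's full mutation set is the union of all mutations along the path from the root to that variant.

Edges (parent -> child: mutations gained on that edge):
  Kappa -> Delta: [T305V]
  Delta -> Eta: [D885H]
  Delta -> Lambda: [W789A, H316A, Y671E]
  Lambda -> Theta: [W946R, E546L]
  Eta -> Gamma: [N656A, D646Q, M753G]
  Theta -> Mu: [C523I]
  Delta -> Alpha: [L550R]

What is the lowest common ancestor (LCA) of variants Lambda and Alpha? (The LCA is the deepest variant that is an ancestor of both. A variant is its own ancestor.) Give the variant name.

Path from root to Lambda: Kappa -> Delta -> Lambda
  ancestors of Lambda: {Kappa, Delta, Lambda}
Path from root to Alpha: Kappa -> Delta -> Alpha
  ancestors of Alpha: {Kappa, Delta, Alpha}
Common ancestors: {Kappa, Delta}
Walk up from Alpha: Alpha (not in ancestors of Lambda), Delta (in ancestors of Lambda), Kappa (in ancestors of Lambda)
Deepest common ancestor (LCA) = Delta

Answer: Delta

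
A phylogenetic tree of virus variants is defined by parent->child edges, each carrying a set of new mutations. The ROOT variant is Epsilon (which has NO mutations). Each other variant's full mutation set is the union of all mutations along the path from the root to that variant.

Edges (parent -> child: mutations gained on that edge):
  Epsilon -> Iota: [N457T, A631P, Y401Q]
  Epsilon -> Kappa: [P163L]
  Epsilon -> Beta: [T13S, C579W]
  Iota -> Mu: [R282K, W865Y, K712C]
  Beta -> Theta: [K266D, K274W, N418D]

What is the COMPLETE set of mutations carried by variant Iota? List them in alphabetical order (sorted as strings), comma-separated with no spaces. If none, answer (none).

Answer: A631P,N457T,Y401Q

Derivation:
At Epsilon: gained [] -> total []
At Iota: gained ['N457T', 'A631P', 'Y401Q'] -> total ['A631P', 'N457T', 'Y401Q']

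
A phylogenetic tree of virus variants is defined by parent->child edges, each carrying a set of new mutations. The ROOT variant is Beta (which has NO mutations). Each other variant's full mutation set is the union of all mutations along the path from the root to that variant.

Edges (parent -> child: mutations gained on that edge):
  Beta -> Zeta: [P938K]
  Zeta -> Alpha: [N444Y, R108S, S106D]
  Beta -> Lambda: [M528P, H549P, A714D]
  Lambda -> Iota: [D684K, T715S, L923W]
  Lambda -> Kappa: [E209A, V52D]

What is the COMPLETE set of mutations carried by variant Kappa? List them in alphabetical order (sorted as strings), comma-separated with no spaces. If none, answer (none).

Answer: A714D,E209A,H549P,M528P,V52D

Derivation:
At Beta: gained [] -> total []
At Lambda: gained ['M528P', 'H549P', 'A714D'] -> total ['A714D', 'H549P', 'M528P']
At Kappa: gained ['E209A', 'V52D'] -> total ['A714D', 'E209A', 'H549P', 'M528P', 'V52D']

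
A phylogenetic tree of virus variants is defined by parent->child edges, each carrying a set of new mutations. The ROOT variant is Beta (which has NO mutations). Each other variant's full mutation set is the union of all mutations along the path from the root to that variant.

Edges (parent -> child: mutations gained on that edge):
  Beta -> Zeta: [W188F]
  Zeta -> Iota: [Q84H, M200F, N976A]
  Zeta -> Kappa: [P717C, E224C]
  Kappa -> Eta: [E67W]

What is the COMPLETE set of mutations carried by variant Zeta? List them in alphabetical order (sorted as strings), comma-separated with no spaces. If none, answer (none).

At Beta: gained [] -> total []
At Zeta: gained ['W188F'] -> total ['W188F']

Answer: W188F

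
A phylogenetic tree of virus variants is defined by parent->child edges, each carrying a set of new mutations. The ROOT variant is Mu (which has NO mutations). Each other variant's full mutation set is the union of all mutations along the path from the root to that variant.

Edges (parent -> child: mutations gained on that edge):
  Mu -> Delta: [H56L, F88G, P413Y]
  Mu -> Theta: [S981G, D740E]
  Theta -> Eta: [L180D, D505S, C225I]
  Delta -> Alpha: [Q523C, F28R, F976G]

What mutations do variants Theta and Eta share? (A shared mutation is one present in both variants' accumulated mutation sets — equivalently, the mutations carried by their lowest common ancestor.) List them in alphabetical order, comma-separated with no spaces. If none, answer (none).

Answer: D740E,S981G

Derivation:
Accumulating mutations along path to Theta:
  At Mu: gained [] -> total []
  At Theta: gained ['S981G', 'D740E'] -> total ['D740E', 'S981G']
Mutations(Theta) = ['D740E', 'S981G']
Accumulating mutations along path to Eta:
  At Mu: gained [] -> total []
  At Theta: gained ['S981G', 'D740E'] -> total ['D740E', 'S981G']
  At Eta: gained ['L180D', 'D505S', 'C225I'] -> total ['C225I', 'D505S', 'D740E', 'L180D', 'S981G']
Mutations(Eta) = ['C225I', 'D505S', 'D740E', 'L180D', 'S981G']
Intersection: ['D740E', 'S981G'] ∩ ['C225I', 'D505S', 'D740E', 'L180D', 'S981G'] = ['D740E', 'S981G']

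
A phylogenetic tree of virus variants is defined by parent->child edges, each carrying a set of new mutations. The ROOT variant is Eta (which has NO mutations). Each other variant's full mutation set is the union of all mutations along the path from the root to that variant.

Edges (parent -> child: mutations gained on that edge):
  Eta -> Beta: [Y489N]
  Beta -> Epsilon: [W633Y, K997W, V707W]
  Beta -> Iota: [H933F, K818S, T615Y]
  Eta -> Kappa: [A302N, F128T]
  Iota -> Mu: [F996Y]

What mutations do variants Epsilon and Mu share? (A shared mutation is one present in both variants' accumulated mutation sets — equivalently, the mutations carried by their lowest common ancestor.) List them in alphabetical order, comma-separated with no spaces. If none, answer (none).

Accumulating mutations along path to Epsilon:
  At Eta: gained [] -> total []
  At Beta: gained ['Y489N'] -> total ['Y489N']
  At Epsilon: gained ['W633Y', 'K997W', 'V707W'] -> total ['K997W', 'V707W', 'W633Y', 'Y489N']
Mutations(Epsilon) = ['K997W', 'V707W', 'W633Y', 'Y489N']
Accumulating mutations along path to Mu:
  At Eta: gained [] -> total []
  At Beta: gained ['Y489N'] -> total ['Y489N']
  At Iota: gained ['H933F', 'K818S', 'T615Y'] -> total ['H933F', 'K818S', 'T615Y', 'Y489N']
  At Mu: gained ['F996Y'] -> total ['F996Y', 'H933F', 'K818S', 'T615Y', 'Y489N']
Mutations(Mu) = ['F996Y', 'H933F', 'K818S', 'T615Y', 'Y489N']
Intersection: ['K997W', 'V707W', 'W633Y', 'Y489N'] ∩ ['F996Y', 'H933F', 'K818S', 'T615Y', 'Y489N'] = ['Y489N']

Answer: Y489N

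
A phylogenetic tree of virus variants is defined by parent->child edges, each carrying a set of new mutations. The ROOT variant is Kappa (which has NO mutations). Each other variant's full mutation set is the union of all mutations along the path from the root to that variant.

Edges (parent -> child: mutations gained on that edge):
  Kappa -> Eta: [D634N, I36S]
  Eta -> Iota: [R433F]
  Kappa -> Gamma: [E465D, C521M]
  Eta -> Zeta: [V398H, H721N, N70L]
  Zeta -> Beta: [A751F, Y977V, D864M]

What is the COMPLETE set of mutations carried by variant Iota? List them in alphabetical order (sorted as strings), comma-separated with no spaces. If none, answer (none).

Answer: D634N,I36S,R433F

Derivation:
At Kappa: gained [] -> total []
At Eta: gained ['D634N', 'I36S'] -> total ['D634N', 'I36S']
At Iota: gained ['R433F'] -> total ['D634N', 'I36S', 'R433F']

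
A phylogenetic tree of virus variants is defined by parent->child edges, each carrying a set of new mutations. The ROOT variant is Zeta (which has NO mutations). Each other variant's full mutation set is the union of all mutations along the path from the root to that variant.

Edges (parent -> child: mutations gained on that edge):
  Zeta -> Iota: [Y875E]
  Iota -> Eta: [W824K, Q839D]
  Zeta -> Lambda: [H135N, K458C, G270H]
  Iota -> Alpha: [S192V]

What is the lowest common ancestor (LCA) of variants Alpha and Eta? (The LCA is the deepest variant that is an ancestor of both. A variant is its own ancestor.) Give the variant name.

Path from root to Alpha: Zeta -> Iota -> Alpha
  ancestors of Alpha: {Zeta, Iota, Alpha}
Path from root to Eta: Zeta -> Iota -> Eta
  ancestors of Eta: {Zeta, Iota, Eta}
Common ancestors: {Zeta, Iota}
Walk up from Eta: Eta (not in ancestors of Alpha), Iota (in ancestors of Alpha), Zeta (in ancestors of Alpha)
Deepest common ancestor (LCA) = Iota

Answer: Iota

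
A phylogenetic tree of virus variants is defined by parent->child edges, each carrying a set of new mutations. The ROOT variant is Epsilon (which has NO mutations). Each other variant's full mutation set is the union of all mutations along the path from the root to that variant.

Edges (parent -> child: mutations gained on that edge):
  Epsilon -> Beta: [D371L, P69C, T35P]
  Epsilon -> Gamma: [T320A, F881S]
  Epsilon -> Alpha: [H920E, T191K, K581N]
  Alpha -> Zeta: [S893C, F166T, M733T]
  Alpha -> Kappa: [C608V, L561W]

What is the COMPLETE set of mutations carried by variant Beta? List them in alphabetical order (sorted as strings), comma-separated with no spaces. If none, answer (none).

At Epsilon: gained [] -> total []
At Beta: gained ['D371L', 'P69C', 'T35P'] -> total ['D371L', 'P69C', 'T35P']

Answer: D371L,P69C,T35P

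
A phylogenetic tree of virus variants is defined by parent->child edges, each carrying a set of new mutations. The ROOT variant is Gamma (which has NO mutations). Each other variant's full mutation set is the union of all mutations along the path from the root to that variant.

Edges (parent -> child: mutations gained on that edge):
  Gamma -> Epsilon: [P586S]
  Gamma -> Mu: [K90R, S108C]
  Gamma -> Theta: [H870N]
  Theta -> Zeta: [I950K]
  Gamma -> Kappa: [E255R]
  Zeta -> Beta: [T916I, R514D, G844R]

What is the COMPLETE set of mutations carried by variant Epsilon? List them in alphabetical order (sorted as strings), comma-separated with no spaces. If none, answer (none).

At Gamma: gained [] -> total []
At Epsilon: gained ['P586S'] -> total ['P586S']

Answer: P586S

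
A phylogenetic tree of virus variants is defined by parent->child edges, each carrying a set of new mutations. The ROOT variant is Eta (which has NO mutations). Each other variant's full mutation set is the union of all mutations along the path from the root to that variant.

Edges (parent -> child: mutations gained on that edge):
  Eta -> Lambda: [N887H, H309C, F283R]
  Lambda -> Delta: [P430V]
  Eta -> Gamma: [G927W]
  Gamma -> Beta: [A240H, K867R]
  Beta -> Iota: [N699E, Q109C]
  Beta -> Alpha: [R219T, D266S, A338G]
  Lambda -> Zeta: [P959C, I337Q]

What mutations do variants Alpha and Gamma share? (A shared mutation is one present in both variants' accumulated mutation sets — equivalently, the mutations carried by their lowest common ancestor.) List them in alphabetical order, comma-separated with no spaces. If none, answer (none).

Accumulating mutations along path to Alpha:
  At Eta: gained [] -> total []
  At Gamma: gained ['G927W'] -> total ['G927W']
  At Beta: gained ['A240H', 'K867R'] -> total ['A240H', 'G927W', 'K867R']
  At Alpha: gained ['R219T', 'D266S', 'A338G'] -> total ['A240H', 'A338G', 'D266S', 'G927W', 'K867R', 'R219T']
Mutations(Alpha) = ['A240H', 'A338G', 'D266S', 'G927W', 'K867R', 'R219T']
Accumulating mutations along path to Gamma:
  At Eta: gained [] -> total []
  At Gamma: gained ['G927W'] -> total ['G927W']
Mutations(Gamma) = ['G927W']
Intersection: ['A240H', 'A338G', 'D266S', 'G927W', 'K867R', 'R219T'] ∩ ['G927W'] = ['G927W']

Answer: G927W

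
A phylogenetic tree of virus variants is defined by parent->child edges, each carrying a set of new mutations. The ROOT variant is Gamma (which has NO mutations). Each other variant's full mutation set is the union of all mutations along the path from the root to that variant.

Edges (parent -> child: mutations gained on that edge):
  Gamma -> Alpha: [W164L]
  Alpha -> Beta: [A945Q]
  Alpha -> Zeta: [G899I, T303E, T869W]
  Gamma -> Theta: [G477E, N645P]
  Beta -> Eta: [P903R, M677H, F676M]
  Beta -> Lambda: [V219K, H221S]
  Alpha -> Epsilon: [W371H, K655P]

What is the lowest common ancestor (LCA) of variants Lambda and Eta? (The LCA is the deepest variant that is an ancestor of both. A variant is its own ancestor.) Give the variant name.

Answer: Beta

Derivation:
Path from root to Lambda: Gamma -> Alpha -> Beta -> Lambda
  ancestors of Lambda: {Gamma, Alpha, Beta, Lambda}
Path from root to Eta: Gamma -> Alpha -> Beta -> Eta
  ancestors of Eta: {Gamma, Alpha, Beta, Eta}
Common ancestors: {Gamma, Alpha, Beta}
Walk up from Eta: Eta (not in ancestors of Lambda), Beta (in ancestors of Lambda), Alpha (in ancestors of Lambda), Gamma (in ancestors of Lambda)
Deepest common ancestor (LCA) = Beta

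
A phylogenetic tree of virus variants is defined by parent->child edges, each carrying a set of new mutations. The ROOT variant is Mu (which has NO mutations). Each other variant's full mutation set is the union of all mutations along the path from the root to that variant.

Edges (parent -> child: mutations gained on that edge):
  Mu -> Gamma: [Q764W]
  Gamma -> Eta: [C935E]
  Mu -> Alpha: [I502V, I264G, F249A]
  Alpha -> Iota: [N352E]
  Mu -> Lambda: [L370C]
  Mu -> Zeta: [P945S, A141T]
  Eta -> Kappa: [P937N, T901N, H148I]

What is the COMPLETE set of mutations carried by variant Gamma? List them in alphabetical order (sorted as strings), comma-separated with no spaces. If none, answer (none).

Answer: Q764W

Derivation:
At Mu: gained [] -> total []
At Gamma: gained ['Q764W'] -> total ['Q764W']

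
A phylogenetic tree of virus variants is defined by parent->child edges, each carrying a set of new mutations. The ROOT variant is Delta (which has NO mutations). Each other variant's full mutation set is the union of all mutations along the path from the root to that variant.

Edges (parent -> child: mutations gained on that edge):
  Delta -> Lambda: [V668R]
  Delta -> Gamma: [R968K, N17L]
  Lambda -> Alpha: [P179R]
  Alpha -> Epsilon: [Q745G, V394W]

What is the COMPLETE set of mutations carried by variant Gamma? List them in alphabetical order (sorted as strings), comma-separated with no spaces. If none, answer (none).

At Delta: gained [] -> total []
At Gamma: gained ['R968K', 'N17L'] -> total ['N17L', 'R968K']

Answer: N17L,R968K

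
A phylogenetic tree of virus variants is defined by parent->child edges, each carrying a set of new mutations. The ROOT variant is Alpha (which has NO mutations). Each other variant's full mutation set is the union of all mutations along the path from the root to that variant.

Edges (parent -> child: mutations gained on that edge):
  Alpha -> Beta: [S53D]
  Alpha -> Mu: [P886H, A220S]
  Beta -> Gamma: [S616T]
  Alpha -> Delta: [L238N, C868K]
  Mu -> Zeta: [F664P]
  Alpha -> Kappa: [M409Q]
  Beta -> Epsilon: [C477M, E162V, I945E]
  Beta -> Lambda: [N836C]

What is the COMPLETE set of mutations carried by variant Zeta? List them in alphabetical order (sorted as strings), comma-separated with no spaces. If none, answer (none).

Answer: A220S,F664P,P886H

Derivation:
At Alpha: gained [] -> total []
At Mu: gained ['P886H', 'A220S'] -> total ['A220S', 'P886H']
At Zeta: gained ['F664P'] -> total ['A220S', 'F664P', 'P886H']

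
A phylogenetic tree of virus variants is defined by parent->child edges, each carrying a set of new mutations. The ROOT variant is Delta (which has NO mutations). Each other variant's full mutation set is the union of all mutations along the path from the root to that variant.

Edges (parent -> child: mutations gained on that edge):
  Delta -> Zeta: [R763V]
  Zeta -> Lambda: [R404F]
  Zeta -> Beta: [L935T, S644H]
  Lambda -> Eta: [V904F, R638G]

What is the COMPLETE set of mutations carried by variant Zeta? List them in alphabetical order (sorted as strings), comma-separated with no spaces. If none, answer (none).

At Delta: gained [] -> total []
At Zeta: gained ['R763V'] -> total ['R763V']

Answer: R763V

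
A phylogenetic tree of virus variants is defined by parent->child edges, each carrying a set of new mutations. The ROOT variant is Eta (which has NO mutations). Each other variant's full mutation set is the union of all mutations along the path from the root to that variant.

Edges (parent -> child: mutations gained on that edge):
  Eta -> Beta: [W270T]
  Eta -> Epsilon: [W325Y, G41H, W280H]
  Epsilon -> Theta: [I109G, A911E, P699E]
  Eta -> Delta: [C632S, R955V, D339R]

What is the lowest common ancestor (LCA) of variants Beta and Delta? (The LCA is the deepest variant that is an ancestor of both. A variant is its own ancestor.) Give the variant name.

Path from root to Beta: Eta -> Beta
  ancestors of Beta: {Eta, Beta}
Path from root to Delta: Eta -> Delta
  ancestors of Delta: {Eta, Delta}
Common ancestors: {Eta}
Walk up from Delta: Delta (not in ancestors of Beta), Eta (in ancestors of Beta)
Deepest common ancestor (LCA) = Eta

Answer: Eta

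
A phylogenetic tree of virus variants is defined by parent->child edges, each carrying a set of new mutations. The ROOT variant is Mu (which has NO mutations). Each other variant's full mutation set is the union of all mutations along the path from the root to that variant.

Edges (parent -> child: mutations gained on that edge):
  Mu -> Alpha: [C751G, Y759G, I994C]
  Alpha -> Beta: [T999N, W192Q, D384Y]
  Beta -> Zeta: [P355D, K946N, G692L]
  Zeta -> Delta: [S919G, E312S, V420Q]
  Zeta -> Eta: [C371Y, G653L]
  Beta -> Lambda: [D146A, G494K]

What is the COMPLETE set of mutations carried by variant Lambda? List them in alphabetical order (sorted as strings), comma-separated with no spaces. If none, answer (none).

Answer: C751G,D146A,D384Y,G494K,I994C,T999N,W192Q,Y759G

Derivation:
At Mu: gained [] -> total []
At Alpha: gained ['C751G', 'Y759G', 'I994C'] -> total ['C751G', 'I994C', 'Y759G']
At Beta: gained ['T999N', 'W192Q', 'D384Y'] -> total ['C751G', 'D384Y', 'I994C', 'T999N', 'W192Q', 'Y759G']
At Lambda: gained ['D146A', 'G494K'] -> total ['C751G', 'D146A', 'D384Y', 'G494K', 'I994C', 'T999N', 'W192Q', 'Y759G']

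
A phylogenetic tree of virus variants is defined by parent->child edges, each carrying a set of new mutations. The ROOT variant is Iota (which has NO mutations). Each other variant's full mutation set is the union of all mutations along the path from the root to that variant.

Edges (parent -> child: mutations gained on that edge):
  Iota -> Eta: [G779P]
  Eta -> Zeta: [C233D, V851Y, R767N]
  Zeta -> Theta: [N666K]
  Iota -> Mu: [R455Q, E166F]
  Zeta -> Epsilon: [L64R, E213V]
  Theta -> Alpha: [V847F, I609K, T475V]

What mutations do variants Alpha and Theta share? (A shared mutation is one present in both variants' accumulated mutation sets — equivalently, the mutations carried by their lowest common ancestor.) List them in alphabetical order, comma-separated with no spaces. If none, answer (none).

Accumulating mutations along path to Alpha:
  At Iota: gained [] -> total []
  At Eta: gained ['G779P'] -> total ['G779P']
  At Zeta: gained ['C233D', 'V851Y', 'R767N'] -> total ['C233D', 'G779P', 'R767N', 'V851Y']
  At Theta: gained ['N666K'] -> total ['C233D', 'G779P', 'N666K', 'R767N', 'V851Y']
  At Alpha: gained ['V847F', 'I609K', 'T475V'] -> total ['C233D', 'G779P', 'I609K', 'N666K', 'R767N', 'T475V', 'V847F', 'V851Y']
Mutations(Alpha) = ['C233D', 'G779P', 'I609K', 'N666K', 'R767N', 'T475V', 'V847F', 'V851Y']
Accumulating mutations along path to Theta:
  At Iota: gained [] -> total []
  At Eta: gained ['G779P'] -> total ['G779P']
  At Zeta: gained ['C233D', 'V851Y', 'R767N'] -> total ['C233D', 'G779P', 'R767N', 'V851Y']
  At Theta: gained ['N666K'] -> total ['C233D', 'G779P', 'N666K', 'R767N', 'V851Y']
Mutations(Theta) = ['C233D', 'G779P', 'N666K', 'R767N', 'V851Y']
Intersection: ['C233D', 'G779P', 'I609K', 'N666K', 'R767N', 'T475V', 'V847F', 'V851Y'] ∩ ['C233D', 'G779P', 'N666K', 'R767N', 'V851Y'] = ['C233D', 'G779P', 'N666K', 'R767N', 'V851Y']

Answer: C233D,G779P,N666K,R767N,V851Y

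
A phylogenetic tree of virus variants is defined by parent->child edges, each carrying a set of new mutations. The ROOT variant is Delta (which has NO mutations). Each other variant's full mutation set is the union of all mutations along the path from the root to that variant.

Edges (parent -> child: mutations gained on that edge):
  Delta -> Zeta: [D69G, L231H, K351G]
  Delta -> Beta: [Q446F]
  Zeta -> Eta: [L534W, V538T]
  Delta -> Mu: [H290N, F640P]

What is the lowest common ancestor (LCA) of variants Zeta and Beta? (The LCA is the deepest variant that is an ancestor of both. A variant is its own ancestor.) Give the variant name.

Path from root to Zeta: Delta -> Zeta
  ancestors of Zeta: {Delta, Zeta}
Path from root to Beta: Delta -> Beta
  ancestors of Beta: {Delta, Beta}
Common ancestors: {Delta}
Walk up from Beta: Beta (not in ancestors of Zeta), Delta (in ancestors of Zeta)
Deepest common ancestor (LCA) = Delta

Answer: Delta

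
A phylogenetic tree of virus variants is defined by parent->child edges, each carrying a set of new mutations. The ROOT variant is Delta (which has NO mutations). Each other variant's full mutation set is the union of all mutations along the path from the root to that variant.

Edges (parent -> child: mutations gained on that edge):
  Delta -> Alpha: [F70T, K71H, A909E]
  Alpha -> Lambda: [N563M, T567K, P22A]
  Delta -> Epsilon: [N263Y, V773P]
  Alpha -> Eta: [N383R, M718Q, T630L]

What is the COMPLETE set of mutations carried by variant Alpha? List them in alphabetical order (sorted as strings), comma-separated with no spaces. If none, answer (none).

Answer: A909E,F70T,K71H

Derivation:
At Delta: gained [] -> total []
At Alpha: gained ['F70T', 'K71H', 'A909E'] -> total ['A909E', 'F70T', 'K71H']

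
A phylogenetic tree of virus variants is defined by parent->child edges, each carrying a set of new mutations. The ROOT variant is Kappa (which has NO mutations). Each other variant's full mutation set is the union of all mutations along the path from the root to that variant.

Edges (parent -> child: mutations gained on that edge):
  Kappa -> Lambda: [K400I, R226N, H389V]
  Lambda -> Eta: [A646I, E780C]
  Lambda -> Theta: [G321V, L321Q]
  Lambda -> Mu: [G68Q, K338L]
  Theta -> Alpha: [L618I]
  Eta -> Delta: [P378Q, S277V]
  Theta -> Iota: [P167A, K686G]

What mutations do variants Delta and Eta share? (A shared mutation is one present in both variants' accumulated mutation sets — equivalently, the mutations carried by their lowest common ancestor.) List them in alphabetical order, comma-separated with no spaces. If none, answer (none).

Accumulating mutations along path to Delta:
  At Kappa: gained [] -> total []
  At Lambda: gained ['K400I', 'R226N', 'H389V'] -> total ['H389V', 'K400I', 'R226N']
  At Eta: gained ['A646I', 'E780C'] -> total ['A646I', 'E780C', 'H389V', 'K400I', 'R226N']
  At Delta: gained ['P378Q', 'S277V'] -> total ['A646I', 'E780C', 'H389V', 'K400I', 'P378Q', 'R226N', 'S277V']
Mutations(Delta) = ['A646I', 'E780C', 'H389V', 'K400I', 'P378Q', 'R226N', 'S277V']
Accumulating mutations along path to Eta:
  At Kappa: gained [] -> total []
  At Lambda: gained ['K400I', 'R226N', 'H389V'] -> total ['H389V', 'K400I', 'R226N']
  At Eta: gained ['A646I', 'E780C'] -> total ['A646I', 'E780C', 'H389V', 'K400I', 'R226N']
Mutations(Eta) = ['A646I', 'E780C', 'H389V', 'K400I', 'R226N']
Intersection: ['A646I', 'E780C', 'H389V', 'K400I', 'P378Q', 'R226N', 'S277V'] ∩ ['A646I', 'E780C', 'H389V', 'K400I', 'R226N'] = ['A646I', 'E780C', 'H389V', 'K400I', 'R226N']

Answer: A646I,E780C,H389V,K400I,R226N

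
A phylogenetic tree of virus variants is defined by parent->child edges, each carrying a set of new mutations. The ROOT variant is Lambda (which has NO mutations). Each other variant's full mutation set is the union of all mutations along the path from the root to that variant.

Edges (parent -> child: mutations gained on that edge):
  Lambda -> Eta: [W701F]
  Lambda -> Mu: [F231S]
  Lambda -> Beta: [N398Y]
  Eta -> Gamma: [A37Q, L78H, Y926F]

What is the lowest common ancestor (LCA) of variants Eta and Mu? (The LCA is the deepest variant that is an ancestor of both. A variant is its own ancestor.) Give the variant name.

Path from root to Eta: Lambda -> Eta
  ancestors of Eta: {Lambda, Eta}
Path from root to Mu: Lambda -> Mu
  ancestors of Mu: {Lambda, Mu}
Common ancestors: {Lambda}
Walk up from Mu: Mu (not in ancestors of Eta), Lambda (in ancestors of Eta)
Deepest common ancestor (LCA) = Lambda

Answer: Lambda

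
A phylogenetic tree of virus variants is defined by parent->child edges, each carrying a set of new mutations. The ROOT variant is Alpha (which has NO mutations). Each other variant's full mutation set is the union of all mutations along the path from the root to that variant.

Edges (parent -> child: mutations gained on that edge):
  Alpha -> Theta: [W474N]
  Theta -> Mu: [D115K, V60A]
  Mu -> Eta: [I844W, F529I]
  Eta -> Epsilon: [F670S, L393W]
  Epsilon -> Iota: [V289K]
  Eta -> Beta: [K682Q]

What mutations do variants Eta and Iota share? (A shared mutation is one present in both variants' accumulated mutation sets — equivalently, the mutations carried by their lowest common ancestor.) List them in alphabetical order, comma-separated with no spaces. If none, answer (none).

Accumulating mutations along path to Eta:
  At Alpha: gained [] -> total []
  At Theta: gained ['W474N'] -> total ['W474N']
  At Mu: gained ['D115K', 'V60A'] -> total ['D115K', 'V60A', 'W474N']
  At Eta: gained ['I844W', 'F529I'] -> total ['D115K', 'F529I', 'I844W', 'V60A', 'W474N']
Mutations(Eta) = ['D115K', 'F529I', 'I844W', 'V60A', 'W474N']
Accumulating mutations along path to Iota:
  At Alpha: gained [] -> total []
  At Theta: gained ['W474N'] -> total ['W474N']
  At Mu: gained ['D115K', 'V60A'] -> total ['D115K', 'V60A', 'W474N']
  At Eta: gained ['I844W', 'F529I'] -> total ['D115K', 'F529I', 'I844W', 'V60A', 'W474N']
  At Epsilon: gained ['F670S', 'L393W'] -> total ['D115K', 'F529I', 'F670S', 'I844W', 'L393W', 'V60A', 'W474N']
  At Iota: gained ['V289K'] -> total ['D115K', 'F529I', 'F670S', 'I844W', 'L393W', 'V289K', 'V60A', 'W474N']
Mutations(Iota) = ['D115K', 'F529I', 'F670S', 'I844W', 'L393W', 'V289K', 'V60A', 'W474N']
Intersection: ['D115K', 'F529I', 'I844W', 'V60A', 'W474N'] ∩ ['D115K', 'F529I', 'F670S', 'I844W', 'L393W', 'V289K', 'V60A', 'W474N'] = ['D115K', 'F529I', 'I844W', 'V60A', 'W474N']

Answer: D115K,F529I,I844W,V60A,W474N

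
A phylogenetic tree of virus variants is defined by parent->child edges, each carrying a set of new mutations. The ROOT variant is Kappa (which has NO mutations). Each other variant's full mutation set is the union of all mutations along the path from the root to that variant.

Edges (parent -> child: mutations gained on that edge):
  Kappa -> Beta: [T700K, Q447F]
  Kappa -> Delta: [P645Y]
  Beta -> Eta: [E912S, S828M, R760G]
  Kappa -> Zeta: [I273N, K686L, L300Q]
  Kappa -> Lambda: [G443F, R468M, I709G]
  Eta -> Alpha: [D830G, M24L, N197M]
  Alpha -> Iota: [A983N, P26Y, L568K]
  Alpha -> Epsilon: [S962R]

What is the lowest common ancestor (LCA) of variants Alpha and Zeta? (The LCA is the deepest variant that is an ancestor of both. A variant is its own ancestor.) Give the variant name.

Answer: Kappa

Derivation:
Path from root to Alpha: Kappa -> Beta -> Eta -> Alpha
  ancestors of Alpha: {Kappa, Beta, Eta, Alpha}
Path from root to Zeta: Kappa -> Zeta
  ancestors of Zeta: {Kappa, Zeta}
Common ancestors: {Kappa}
Walk up from Zeta: Zeta (not in ancestors of Alpha), Kappa (in ancestors of Alpha)
Deepest common ancestor (LCA) = Kappa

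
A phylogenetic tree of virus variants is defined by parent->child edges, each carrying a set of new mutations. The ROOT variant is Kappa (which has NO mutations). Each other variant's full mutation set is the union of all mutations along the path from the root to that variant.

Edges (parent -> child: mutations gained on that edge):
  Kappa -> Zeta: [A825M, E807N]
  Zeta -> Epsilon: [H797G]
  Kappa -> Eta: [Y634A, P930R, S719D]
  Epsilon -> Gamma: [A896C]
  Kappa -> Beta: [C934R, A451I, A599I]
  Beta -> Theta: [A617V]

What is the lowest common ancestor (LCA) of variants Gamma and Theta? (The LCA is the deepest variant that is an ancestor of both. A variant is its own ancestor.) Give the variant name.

Path from root to Gamma: Kappa -> Zeta -> Epsilon -> Gamma
  ancestors of Gamma: {Kappa, Zeta, Epsilon, Gamma}
Path from root to Theta: Kappa -> Beta -> Theta
  ancestors of Theta: {Kappa, Beta, Theta}
Common ancestors: {Kappa}
Walk up from Theta: Theta (not in ancestors of Gamma), Beta (not in ancestors of Gamma), Kappa (in ancestors of Gamma)
Deepest common ancestor (LCA) = Kappa

Answer: Kappa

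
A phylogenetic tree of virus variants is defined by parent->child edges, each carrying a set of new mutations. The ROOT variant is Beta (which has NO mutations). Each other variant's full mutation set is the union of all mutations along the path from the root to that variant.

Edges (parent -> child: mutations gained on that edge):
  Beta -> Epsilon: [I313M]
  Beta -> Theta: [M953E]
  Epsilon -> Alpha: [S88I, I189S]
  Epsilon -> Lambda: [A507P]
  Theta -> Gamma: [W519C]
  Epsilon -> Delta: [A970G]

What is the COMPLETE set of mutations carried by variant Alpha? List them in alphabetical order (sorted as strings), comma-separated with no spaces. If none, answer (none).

At Beta: gained [] -> total []
At Epsilon: gained ['I313M'] -> total ['I313M']
At Alpha: gained ['S88I', 'I189S'] -> total ['I189S', 'I313M', 'S88I']

Answer: I189S,I313M,S88I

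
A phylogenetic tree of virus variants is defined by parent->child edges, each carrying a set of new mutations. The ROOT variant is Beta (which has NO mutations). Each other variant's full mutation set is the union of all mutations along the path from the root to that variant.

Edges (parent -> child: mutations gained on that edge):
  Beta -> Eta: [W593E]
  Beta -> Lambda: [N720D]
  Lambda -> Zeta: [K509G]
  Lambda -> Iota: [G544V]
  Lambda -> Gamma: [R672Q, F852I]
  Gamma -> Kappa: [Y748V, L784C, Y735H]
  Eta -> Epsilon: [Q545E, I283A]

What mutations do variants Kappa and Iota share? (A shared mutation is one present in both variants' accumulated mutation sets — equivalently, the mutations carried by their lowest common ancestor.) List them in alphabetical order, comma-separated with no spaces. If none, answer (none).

Accumulating mutations along path to Kappa:
  At Beta: gained [] -> total []
  At Lambda: gained ['N720D'] -> total ['N720D']
  At Gamma: gained ['R672Q', 'F852I'] -> total ['F852I', 'N720D', 'R672Q']
  At Kappa: gained ['Y748V', 'L784C', 'Y735H'] -> total ['F852I', 'L784C', 'N720D', 'R672Q', 'Y735H', 'Y748V']
Mutations(Kappa) = ['F852I', 'L784C', 'N720D', 'R672Q', 'Y735H', 'Y748V']
Accumulating mutations along path to Iota:
  At Beta: gained [] -> total []
  At Lambda: gained ['N720D'] -> total ['N720D']
  At Iota: gained ['G544V'] -> total ['G544V', 'N720D']
Mutations(Iota) = ['G544V', 'N720D']
Intersection: ['F852I', 'L784C', 'N720D', 'R672Q', 'Y735H', 'Y748V'] ∩ ['G544V', 'N720D'] = ['N720D']

Answer: N720D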